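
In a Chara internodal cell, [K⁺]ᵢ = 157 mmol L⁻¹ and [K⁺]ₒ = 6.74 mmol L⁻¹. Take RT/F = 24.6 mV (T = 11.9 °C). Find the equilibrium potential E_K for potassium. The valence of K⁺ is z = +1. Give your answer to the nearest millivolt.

E = (24.6/z) · ln([K⁺]_out/[K⁺]_in) with z = +1.
= (24.6/1) · ln(6.74/157) = 24.60 · ln(0.04293)
= 24.60 · (-3.1482) = -77.45 mV

-77 mV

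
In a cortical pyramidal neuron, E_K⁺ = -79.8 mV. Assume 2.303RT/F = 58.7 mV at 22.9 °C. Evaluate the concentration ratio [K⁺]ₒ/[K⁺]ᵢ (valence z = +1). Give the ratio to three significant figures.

0.0437

log₁₀([out]/[in]) = E·z/(58.7) = -79.8 × 1 / 58.7 = -1.3595
[out]/[in] = 10^(-1.3595) = 0.04371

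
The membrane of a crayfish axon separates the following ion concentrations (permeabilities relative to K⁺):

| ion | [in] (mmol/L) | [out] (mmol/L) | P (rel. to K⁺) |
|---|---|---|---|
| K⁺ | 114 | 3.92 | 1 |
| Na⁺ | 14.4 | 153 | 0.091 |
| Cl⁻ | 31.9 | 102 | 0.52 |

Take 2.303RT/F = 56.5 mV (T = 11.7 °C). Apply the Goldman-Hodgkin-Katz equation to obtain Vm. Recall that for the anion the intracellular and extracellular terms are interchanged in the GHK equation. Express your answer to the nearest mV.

Vm = 56.5 · log₁₀[(Σ P·[cation]ₒ + Σ P·[anion]ᵢ) / (Σ P·[cation]ᵢ + Σ P·[anion]ₒ)]
Numerator = 1×3.92 + 0.091×153 + 0.52×31.9 = 34.43
Denominator = 1×114 + 0.091×14.4 + 0.52×102 = 168.4
Vm = 56.5 · log₁₀(0.20452) = 56.5 × (-0.6893) = -38.94 mV

-39 mV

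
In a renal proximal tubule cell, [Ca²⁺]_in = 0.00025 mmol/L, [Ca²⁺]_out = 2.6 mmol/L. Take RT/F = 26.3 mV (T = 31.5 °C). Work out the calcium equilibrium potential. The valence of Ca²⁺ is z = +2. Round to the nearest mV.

122 mV

E = (26.3/z) · ln([Ca²⁺]_out/[Ca²⁺]_in) with z = +2.
= (26.3/2) · ln(2.6/0.00025) = 13.15 · ln(1.04e+04)
= 13.15 · (9.2496) = 121.63 mV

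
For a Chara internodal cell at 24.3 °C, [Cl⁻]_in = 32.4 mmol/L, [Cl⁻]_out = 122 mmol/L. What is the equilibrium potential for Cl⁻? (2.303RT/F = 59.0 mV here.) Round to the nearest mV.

-34 mV

E = (59.0/z) · log₁₀([Cl⁻]_out/[Cl⁻]_in) with z = -1.
For an anion, dividing by z = -1 reverses the sign.
= (59.0/-1) · log₁₀(122/32.4) = -59.00 · log₁₀(3.765)
= -59.00 · (0.5758) = -33.97 mV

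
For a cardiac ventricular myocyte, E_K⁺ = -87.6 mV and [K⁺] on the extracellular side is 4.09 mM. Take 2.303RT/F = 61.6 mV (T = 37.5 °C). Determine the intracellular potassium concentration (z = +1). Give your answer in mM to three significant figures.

Nernst: E = (61.6/1) · log₁₀([out]/[in]), so log₁₀([out]/[in]) = -87.6 × 1 / 61.6 = -1.4221.
[out]/[in] = 10^(-1.4221) = 0.03784.
[in] = 4.09 / 0.03784 = 108.1 mM.

108 mM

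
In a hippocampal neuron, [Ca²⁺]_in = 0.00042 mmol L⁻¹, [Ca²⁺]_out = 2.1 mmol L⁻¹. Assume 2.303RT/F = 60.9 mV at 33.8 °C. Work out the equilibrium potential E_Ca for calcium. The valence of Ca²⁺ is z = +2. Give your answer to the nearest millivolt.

113 mV

E = (60.9/z) · log₁₀([Ca²⁺]_out/[Ca²⁺]_in) with z = +2.
= (60.9/2) · log₁₀(2.1/0.00042) = 30.45 · log₁₀(5000)
= 30.45 · (3.6990) = 112.63 mV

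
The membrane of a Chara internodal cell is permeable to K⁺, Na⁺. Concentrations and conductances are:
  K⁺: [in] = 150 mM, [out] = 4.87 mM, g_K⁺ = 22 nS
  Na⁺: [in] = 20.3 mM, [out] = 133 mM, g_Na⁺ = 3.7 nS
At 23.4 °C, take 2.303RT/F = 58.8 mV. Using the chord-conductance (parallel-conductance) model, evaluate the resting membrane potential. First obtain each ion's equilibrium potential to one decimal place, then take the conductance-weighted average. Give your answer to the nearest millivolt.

-68 mV

E_K⁺ = (58.8/1)·log₁₀(4.87/150) = -87.5 mV
E_Na⁺ = (58.8/1)·log₁₀(133/20.3) = 48.0 mV
Vm = (Σ gᵢEᵢ)/(Σ gᵢ) = (22·-87.5 + 3.7·48.0) / (22 + 3.7)
= -1747.40 / 25.7 = -67.99 mV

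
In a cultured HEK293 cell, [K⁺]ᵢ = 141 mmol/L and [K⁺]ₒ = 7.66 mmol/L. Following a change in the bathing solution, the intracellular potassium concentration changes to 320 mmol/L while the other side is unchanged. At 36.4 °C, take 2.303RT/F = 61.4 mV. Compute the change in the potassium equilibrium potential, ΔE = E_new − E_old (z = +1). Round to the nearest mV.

E_old = (61.4/1)·log₁₀(7.66/141) = -77.67 mV
E_new = (61.4/1)·log₁₀(7.66/320) = -99.52 mV
ΔE = -99.52 − (-77.67) = -21.85 mV

-22 mV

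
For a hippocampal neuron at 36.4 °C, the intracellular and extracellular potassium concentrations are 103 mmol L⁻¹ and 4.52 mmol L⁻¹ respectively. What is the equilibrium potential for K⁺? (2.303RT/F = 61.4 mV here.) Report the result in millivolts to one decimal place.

-83.4 mV

E = (61.4/z) · log₁₀([K⁺]_out/[K⁺]_in) with z = +1.
= (61.4/1) · log₁₀(4.52/103) = 61.40 · log₁₀(0.04388)
= 61.40 · (-1.3577) = -83.36 mV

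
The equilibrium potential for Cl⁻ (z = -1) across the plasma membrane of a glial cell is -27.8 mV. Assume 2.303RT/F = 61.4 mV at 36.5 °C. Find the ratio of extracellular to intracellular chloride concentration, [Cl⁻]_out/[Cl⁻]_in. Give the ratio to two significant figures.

2.8

log₁₀([out]/[in]) = E·z/(61.4) = -27.8 × -1 / 61.4 = 0.4528
[out]/[in] = 10^(0.4528) = 2.836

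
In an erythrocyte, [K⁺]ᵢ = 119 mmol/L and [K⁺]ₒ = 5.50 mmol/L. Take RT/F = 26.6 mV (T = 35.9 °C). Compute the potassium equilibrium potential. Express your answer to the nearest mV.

-82 mV

E = (26.6/z) · ln([K⁺]_out/[K⁺]_in) with z = +1.
= (26.6/1) · ln(5.50/119) = 26.60 · ln(0.04622)
= 26.60 · (-3.0744) = -81.78 mV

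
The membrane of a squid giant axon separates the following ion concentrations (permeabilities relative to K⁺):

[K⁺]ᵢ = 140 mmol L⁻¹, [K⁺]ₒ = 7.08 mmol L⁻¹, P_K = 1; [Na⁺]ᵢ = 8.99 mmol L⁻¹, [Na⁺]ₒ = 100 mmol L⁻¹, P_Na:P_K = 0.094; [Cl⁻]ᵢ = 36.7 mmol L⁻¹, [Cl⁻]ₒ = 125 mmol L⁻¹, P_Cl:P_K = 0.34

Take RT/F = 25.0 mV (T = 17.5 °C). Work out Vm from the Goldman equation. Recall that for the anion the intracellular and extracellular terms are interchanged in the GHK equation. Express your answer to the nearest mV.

Vm = 25.0 · ln[(Σ P·[cation]ₒ + Σ P·[anion]ᵢ) / (Σ P·[cation]ᵢ + Σ P·[anion]ₒ)]
Numerator = 1×7.08 + 0.094×100 + 0.34×36.7 = 28.96
Denominator = 1×140 + 0.094×8.99 + 0.34×125 = 183.3
Vm = 25.0 · ln(0.15794) = 25.0 × (-1.8455) = -46.14 mV

-46 mV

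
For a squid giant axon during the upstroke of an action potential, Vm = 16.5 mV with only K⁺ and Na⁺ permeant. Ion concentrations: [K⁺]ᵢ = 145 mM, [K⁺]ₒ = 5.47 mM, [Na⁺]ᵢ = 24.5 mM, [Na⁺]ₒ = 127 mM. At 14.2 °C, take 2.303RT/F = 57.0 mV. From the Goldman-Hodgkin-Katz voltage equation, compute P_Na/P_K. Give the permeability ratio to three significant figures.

Let α = P_Na/P_K. GHK: Vm = 57.0·log₁₀[(Kₒ + α·Naₒ)/(Kᵢ + α·Naᵢ)].
10^(Vm/57.0) = 10^(16.5/57.0) = 1.9475
So 1.9475·(Kᵢ + α·Naᵢ) = Kₒ + α·Naₒ → α = (1.9475·145.0 − 5.47) / (127.0 − 1.9475·24.5)
α = (282.4 − 5.47) / (127.0 − 47.71) = 276.9/79.29 = 3.493

3.49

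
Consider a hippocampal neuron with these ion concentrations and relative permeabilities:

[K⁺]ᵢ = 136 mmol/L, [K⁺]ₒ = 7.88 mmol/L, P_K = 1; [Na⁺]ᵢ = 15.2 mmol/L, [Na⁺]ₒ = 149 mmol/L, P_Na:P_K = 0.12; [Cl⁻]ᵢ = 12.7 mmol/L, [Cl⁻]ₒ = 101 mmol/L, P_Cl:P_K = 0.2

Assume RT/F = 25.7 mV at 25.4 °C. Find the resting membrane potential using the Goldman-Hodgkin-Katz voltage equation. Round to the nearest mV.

Vm = 25.7 · ln[(Σ P·[cation]ₒ + Σ P·[anion]ᵢ) / (Σ P·[cation]ᵢ + Σ P·[anion]ₒ)]
Numerator = 1×7.88 + 0.12×149 + 0.2×12.7 = 28.3
Denominator = 1×136 + 0.12×15.2 + 0.2×101 = 158
Vm = 25.7 · ln(0.17909) = 25.7 × (-1.7199) = -44.20 mV

-44 mV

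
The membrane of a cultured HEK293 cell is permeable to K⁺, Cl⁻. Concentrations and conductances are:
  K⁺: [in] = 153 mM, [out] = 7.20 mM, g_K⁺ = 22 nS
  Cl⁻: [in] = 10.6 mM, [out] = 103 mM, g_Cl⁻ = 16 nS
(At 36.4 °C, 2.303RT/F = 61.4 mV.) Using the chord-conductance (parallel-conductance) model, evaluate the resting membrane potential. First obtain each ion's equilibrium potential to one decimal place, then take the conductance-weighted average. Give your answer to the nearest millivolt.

-73 mV

E_K⁺ = (61.4/1)·log₁₀(7.20/153) = -81.5 mV
E_Cl⁻ = (61.4/-1)·log₁₀(103/10.6) = -60.6 mV
Vm = (Σ gᵢEᵢ)/(Σ gᵢ) = (22·-81.5 + 16·-60.6) / (22 + 16)
= -2762.60 / 38 = -72.70 mV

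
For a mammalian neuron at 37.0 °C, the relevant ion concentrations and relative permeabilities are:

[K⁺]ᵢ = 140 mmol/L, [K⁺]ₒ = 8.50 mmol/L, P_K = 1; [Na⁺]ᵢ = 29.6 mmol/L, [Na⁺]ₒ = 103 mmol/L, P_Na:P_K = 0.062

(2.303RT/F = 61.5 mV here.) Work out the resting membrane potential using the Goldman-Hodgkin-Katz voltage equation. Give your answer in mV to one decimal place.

Vm = 61.5 · log₁₀[(Σ P·[cation]ₒ + Σ P·[anion]ᵢ) / (Σ P·[cation]ᵢ + Σ P·[anion]ₒ)]
Numerator = 1×8.50 + 0.062×103 = 14.89
Denominator = 1×140 + 0.062×29.6 = 141.8
Vm = 61.5 · log₁₀(0.10495) = 61.5 × (-0.9790) = -60.21 mV

-60.2 mV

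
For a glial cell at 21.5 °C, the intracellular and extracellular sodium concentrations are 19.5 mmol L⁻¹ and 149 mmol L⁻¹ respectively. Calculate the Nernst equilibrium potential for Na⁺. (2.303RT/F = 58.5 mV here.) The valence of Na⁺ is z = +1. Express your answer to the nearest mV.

E = (58.5/z) · log₁₀([Na⁺]_out/[Na⁺]_in) with z = +1.
= (58.5/1) · log₁₀(149/19.5) = 58.50 · log₁₀(7.641)
= 58.50 · (0.8832) = 51.66 mV

52 mV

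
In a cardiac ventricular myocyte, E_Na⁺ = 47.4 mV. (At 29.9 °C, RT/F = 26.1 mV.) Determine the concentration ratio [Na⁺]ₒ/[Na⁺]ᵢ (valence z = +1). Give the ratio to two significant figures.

6.1

ln([out]/[in]) = E·z/(26.1) = 47.4 × 1 / 26.1 = 1.8161
[out]/[in] = e^(1.8161) = 6.148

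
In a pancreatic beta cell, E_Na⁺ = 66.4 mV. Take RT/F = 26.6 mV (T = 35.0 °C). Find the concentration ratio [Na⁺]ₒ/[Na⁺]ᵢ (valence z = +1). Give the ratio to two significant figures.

12

ln([out]/[in]) = E·z/(26.6) = 66.4 × 1 / 26.6 = 2.4962
[out]/[in] = e^(2.4962) = 12.14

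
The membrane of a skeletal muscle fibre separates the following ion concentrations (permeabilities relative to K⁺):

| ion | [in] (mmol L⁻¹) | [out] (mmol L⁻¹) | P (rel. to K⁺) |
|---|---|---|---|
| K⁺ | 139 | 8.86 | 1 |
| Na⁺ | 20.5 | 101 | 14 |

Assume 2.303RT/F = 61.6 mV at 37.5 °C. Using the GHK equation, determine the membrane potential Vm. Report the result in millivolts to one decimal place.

Vm = 61.6 · log₁₀[(Σ P·[cation]ₒ + Σ P·[anion]ᵢ) / (Σ P·[cation]ᵢ + Σ P·[anion]ₒ)]
Numerator = 1×8.86 + 14×101 = 1423
Denominator = 1×139 + 14×20.5 = 426
Vm = 61.6 · log₁₀(3.34) = 61.6 × (0.5238) = 32.26 mV

32.3 mV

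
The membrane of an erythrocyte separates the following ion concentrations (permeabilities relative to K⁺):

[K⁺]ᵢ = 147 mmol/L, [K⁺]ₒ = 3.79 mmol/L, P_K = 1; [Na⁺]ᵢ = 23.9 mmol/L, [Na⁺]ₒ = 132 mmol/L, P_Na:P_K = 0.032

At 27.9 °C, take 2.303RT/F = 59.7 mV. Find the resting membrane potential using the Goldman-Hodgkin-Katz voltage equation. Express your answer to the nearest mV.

Vm = 59.7 · log₁₀[(Σ P·[cation]ₒ + Σ P·[anion]ᵢ) / (Σ P·[cation]ᵢ + Σ P·[anion]ₒ)]
Numerator = 1×3.79 + 0.032×132 = 8.014
Denominator = 1×147 + 0.032×23.9 = 147.8
Vm = 59.7 · log₁₀(0.054235) = 59.7 × (-1.2657) = -75.56 mV

-76 mV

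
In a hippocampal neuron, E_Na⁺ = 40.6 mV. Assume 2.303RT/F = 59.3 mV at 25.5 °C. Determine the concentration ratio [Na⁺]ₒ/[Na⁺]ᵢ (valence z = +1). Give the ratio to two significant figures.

log₁₀([out]/[in]) = E·z/(59.3) = 40.6 × 1 / 59.3 = 0.6847
[out]/[in] = 10^(0.6847) = 4.838

4.8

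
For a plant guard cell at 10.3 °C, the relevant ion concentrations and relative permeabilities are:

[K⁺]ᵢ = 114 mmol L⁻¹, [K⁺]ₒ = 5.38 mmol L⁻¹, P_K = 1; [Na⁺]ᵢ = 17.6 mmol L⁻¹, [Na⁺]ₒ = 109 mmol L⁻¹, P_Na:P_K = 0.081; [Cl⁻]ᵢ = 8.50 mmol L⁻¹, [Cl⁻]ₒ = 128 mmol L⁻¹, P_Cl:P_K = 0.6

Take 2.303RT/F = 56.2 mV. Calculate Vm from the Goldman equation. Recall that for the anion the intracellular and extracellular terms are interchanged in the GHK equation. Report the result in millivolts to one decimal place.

Vm = 56.2 · log₁₀[(Σ P·[cation]ₒ + Σ P·[anion]ᵢ) / (Σ P·[cation]ᵢ + Σ P·[anion]ₒ)]
Numerator = 1×5.38 + 0.081×109 + 0.6×8.50 = 19.31
Denominator = 1×114 + 0.081×17.6 + 0.6×128 = 192.2
Vm = 56.2 · log₁₀(0.10045) = 56.2 × (-0.9981) = -56.09 mV

-56.1 mV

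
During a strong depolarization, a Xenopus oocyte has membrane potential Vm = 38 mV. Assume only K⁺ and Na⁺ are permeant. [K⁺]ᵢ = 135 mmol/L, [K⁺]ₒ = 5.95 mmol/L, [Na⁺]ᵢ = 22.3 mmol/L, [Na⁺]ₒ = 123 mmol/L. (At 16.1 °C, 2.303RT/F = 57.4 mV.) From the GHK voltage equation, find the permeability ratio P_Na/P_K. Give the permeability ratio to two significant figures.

Let α = P_Na/P_K. GHK: Vm = 57.4·log₁₀[(Kₒ + α·Naₒ)/(Kᵢ + α·Naᵢ)].
10^(Vm/57.4) = 10^(38.0/57.4) = 4.5922
So 4.5922·(Kᵢ + α·Naᵢ) = Kₒ + α·Naₒ → α = (4.5922·135.0 − 5.95) / (123.0 − 4.5922·22.3)
α = (619.9 − 5.95) / (123.0 − 102.4) = 614/20.59 = 29.81

30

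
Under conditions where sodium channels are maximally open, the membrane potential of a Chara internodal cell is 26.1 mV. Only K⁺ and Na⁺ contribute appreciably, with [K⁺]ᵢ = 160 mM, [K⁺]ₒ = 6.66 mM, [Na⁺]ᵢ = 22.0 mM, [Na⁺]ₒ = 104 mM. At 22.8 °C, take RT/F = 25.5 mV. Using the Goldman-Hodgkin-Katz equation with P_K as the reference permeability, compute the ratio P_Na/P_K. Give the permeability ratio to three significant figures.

10.3

Let α = P_Na/P_K. GHK: Vm = 25.5·ln[(Kₒ + α·Naₒ)/(Kᵢ + α·Naᵢ)].
e^(Vm/25.5) = e^(26.1/25.5) = 2.783
So 2.783·(Kᵢ + α·Naᵢ) = Kₒ + α·Naₒ → α = (2.783·160.0 − 6.66) / (104.0 − 2.783·22.0)
α = (445.3 − 6.66) / (104.0 − 61.23) = 438.6/42.77 = 10.25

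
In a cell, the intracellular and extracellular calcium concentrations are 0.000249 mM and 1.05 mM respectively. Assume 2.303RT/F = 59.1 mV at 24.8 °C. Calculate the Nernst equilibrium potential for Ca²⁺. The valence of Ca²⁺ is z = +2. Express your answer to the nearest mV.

107 mV

E = (59.1/z) · log₁₀([Ca²⁺]_out/[Ca²⁺]_in) with z = +2.
= (59.1/2) · log₁₀(1.05/0.000249) = 29.55 · log₁₀(4217)
= 29.55 · (3.6250) = 107.12 mV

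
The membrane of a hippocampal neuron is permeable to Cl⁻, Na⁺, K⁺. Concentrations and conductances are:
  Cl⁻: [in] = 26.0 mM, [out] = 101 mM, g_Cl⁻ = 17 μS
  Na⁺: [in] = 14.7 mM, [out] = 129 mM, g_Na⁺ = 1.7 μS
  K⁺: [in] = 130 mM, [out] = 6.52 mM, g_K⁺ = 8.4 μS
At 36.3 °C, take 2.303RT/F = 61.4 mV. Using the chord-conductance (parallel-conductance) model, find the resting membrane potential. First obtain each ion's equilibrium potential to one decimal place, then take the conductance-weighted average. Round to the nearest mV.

-44 mV

E_Cl⁻ = (61.4/-1)·log₁₀(101/26.0) = -36.2 mV
E_Na⁺ = (61.4/1)·log₁₀(129/14.7) = 57.9 mV
E_K⁺ = (61.4/1)·log₁₀(6.52/130) = -79.8 mV
Vm = (Σ gᵢEᵢ)/(Σ gᵢ) = (17·-36.2 + 1.7·57.9 + 8.4·-79.8) / (17 + 1.7 + 8.4)
= -1187.29 / 27.1 = -43.81 mV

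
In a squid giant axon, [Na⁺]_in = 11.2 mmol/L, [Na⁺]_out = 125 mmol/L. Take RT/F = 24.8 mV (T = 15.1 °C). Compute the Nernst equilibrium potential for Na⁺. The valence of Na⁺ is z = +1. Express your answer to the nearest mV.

E = (24.8/z) · ln([Na⁺]_out/[Na⁺]_in) with z = +1.
= (24.8/1) · ln(125/11.2) = 24.80 · ln(11.16)
= 24.80 · (2.4124) = 59.83 mV

60 mV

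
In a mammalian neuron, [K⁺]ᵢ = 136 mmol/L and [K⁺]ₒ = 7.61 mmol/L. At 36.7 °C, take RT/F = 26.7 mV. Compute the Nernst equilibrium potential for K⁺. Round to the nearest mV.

E = (26.7/z) · ln([K⁺]_out/[K⁺]_in) with z = +1.
= (26.7/1) · ln(7.61/136) = 26.70 · ln(0.05596)
= 26.70 · (-2.8832) = -76.98 mV

-77 mV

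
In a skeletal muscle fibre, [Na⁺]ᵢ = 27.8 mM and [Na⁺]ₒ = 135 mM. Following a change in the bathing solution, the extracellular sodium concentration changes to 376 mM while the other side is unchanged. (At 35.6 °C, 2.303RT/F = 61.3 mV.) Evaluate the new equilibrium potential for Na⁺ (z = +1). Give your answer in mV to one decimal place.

69.3 mV

After the shift: [Na⁺]_out = 376, [Na⁺]_in = 27.8 mM.
E_new = (61.3/1)·log₁₀(376/27.8) = 61.30 · (1.1311) = 69.34 mV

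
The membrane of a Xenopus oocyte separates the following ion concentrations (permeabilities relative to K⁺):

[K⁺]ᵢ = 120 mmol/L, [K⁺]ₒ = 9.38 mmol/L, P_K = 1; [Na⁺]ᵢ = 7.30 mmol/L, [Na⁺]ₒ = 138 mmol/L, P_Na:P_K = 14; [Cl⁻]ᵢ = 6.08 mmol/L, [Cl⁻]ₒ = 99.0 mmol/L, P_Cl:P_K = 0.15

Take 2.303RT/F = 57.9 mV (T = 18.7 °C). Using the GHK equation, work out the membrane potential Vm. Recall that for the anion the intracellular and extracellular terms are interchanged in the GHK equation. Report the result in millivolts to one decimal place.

Vm = 57.9 · log₁₀[(Σ P·[cation]ₒ + Σ P·[anion]ᵢ) / (Σ P·[cation]ᵢ + Σ P·[anion]ₒ)]
Numerator = 1×9.38 + 14×138 + 0.15×6.08 = 1942
Denominator = 1×120 + 14×7.30 + 0.15×99.0 = 237
Vm = 57.9 · log₁₀(8.1936) = 57.9 × (0.9135) = 52.89 mV

52.9 mV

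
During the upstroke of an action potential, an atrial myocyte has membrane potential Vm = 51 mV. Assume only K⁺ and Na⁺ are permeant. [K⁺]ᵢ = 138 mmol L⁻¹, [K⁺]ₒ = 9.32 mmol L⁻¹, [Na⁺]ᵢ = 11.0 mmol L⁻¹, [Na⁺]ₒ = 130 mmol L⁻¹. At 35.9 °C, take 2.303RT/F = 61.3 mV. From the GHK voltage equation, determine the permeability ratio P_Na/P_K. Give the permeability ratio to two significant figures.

17

Let α = P_Na/P_K. GHK: Vm = 61.3·log₁₀[(Kₒ + α·Naₒ)/(Kᵢ + α·Naᵢ)].
10^(Vm/61.3) = 10^(51.0/61.3) = 6.7916
So 6.7916·(Kᵢ + α·Naᵢ) = Kₒ + α·Naₒ → α = (6.7916·138.0 − 9.32) / (130.0 − 6.7916·11.0)
α = (937.2 − 9.32) / (130.0 − 74.71) = 927.9/55.29 = 16.78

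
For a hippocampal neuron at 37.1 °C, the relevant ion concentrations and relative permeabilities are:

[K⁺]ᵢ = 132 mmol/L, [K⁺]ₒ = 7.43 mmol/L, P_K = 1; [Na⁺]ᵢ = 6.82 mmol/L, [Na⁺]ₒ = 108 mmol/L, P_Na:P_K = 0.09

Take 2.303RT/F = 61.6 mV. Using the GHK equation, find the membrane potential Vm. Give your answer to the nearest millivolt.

Vm = 61.6 · log₁₀[(Σ P·[cation]ₒ + Σ P·[anion]ᵢ) / (Σ P·[cation]ᵢ + Σ P·[anion]ₒ)]
Numerator = 1×7.43 + 0.09×108 = 17.15
Denominator = 1×132 + 0.09×6.82 = 132.6
Vm = 61.6 · log₁₀(0.12932) = 61.6 × (-0.8883) = -54.72 mV

-55 mV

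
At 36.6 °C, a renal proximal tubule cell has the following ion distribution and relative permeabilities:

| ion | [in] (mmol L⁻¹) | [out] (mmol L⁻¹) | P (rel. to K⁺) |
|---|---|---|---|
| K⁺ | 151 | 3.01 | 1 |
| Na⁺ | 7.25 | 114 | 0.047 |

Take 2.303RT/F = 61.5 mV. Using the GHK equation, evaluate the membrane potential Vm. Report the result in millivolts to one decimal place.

Vm = 61.5 · log₁₀[(Σ P·[cation]ₒ + Σ P·[anion]ᵢ) / (Σ P·[cation]ᵢ + Σ P·[anion]ₒ)]
Numerator = 1×3.01 + 0.047×114 = 8.368
Denominator = 1×151 + 0.047×7.25 = 151.3
Vm = 61.5 · log₁₀(0.055292) = 61.5 × (-1.2573) = -77.33 mV

-77.3 mV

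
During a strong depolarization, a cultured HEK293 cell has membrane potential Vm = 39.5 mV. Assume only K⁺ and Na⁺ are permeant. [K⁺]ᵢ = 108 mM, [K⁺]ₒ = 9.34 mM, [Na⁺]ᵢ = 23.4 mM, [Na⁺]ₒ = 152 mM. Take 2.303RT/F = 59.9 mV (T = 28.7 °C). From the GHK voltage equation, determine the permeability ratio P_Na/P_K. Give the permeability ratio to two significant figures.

11

Let α = P_Na/P_K. GHK: Vm = 59.9·log₁₀[(Kₒ + α·Naₒ)/(Kᵢ + α·Naᵢ)].
10^(Vm/59.9) = 10^(39.5/59.9) = 4.5649
So 4.5649·(Kᵢ + α·Naᵢ) = Kₒ + α·Naₒ → α = (4.5649·108.0 − 9.34) / (152.0 − 4.5649·23.4)
α = (493 − 9.34) / (152.0 − 106.8) = 483.7/45.18 = 10.71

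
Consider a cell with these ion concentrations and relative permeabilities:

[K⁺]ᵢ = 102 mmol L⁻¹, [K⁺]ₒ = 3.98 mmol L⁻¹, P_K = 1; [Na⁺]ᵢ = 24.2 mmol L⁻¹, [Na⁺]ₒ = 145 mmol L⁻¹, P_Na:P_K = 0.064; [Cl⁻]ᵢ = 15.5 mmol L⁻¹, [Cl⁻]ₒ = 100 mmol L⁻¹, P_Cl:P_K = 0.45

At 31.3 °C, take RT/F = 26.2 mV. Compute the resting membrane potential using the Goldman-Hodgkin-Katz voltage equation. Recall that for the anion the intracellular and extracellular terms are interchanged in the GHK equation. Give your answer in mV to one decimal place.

Vm = 26.2 · ln[(Σ P·[cation]ₒ + Σ P·[anion]ᵢ) / (Σ P·[cation]ᵢ + Σ P·[anion]ₒ)]
Numerator = 1×3.98 + 0.064×145 + 0.45×15.5 = 20.23
Denominator = 1×102 + 0.064×24.2 + 0.45×100 = 148.5
Vm = 26.2 · ln(0.13622) = 26.2 × (-1.9935) = -52.23 mV

-52.2 mV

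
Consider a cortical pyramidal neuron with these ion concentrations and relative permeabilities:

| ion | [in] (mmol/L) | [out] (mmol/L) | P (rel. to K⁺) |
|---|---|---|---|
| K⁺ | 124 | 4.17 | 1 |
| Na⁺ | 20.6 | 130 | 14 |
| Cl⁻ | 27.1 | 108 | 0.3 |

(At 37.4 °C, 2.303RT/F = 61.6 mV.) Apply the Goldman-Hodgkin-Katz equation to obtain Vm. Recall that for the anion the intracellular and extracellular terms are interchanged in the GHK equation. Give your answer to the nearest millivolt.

38 mV

Vm = 61.6 · log₁₀[(Σ P·[cation]ₒ + Σ P·[anion]ᵢ) / (Σ P·[cation]ᵢ + Σ P·[anion]ₒ)]
Numerator = 1×4.17 + 14×130 + 0.3×27.1 = 1832
Denominator = 1×124 + 14×20.6 + 0.3×108 = 444.8
Vm = 61.6 · log₁₀(4.1194) = 61.6 × (0.6148) = 37.87 mV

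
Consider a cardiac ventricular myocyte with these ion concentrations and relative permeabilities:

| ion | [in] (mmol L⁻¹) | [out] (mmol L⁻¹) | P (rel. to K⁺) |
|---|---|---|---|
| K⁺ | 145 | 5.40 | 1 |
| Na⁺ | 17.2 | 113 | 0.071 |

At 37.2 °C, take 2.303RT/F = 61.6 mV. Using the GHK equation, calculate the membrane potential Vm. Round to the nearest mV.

Vm = 61.6 · log₁₀[(Σ P·[cation]ₒ + Σ P·[anion]ᵢ) / (Σ P·[cation]ᵢ + Σ P·[anion]ₒ)]
Numerator = 1×5.40 + 0.071×113 = 13.42
Denominator = 1×145 + 0.071×17.2 = 146.2
Vm = 61.6 · log₁₀(0.091799) = 61.6 × (-1.0372) = -63.89 mV

-64 mV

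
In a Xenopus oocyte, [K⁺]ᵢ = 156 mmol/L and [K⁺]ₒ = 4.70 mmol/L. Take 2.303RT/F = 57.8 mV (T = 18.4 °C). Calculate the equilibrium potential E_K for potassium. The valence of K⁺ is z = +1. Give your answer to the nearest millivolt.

E = (57.8/z) · log₁₀([K⁺]_out/[K⁺]_in) with z = +1.
= (57.8/1) · log₁₀(4.70/156) = 57.80 · log₁₀(0.03013)
= 57.80 · (-1.5210) = -87.92 mV

-88 mV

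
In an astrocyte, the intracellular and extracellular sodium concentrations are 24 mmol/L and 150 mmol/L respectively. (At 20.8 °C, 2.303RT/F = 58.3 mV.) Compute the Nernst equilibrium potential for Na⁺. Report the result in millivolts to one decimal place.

E = (58.3/z) · log₁₀([Na⁺]_out/[Na⁺]_in) with z = +1.
= (58.3/1) · log₁₀(150/24) = 58.30 · log₁₀(6.25)
= 58.30 · (0.7959) = 46.40 mV

46.4 mV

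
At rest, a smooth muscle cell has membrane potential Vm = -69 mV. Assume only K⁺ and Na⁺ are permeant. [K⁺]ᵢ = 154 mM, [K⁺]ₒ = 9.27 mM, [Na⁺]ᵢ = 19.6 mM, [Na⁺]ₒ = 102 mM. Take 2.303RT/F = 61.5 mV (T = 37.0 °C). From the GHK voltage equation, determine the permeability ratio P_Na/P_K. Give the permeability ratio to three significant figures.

Let α = P_Na/P_K. GHK: Vm = 61.5·log₁₀[(Kₒ + α·Naₒ)/(Kᵢ + α·Naᵢ)].
10^(Vm/61.5) = 10^(-69.0/61.5) = 0.075518
So 0.075518·(Kᵢ + α·Naᵢ) = Kₒ + α·Naₒ → α = (0.075518·154.0 − 9.27) / (102.0 − 0.075518·19.6)
α = (11.63 − 9.27) / (102.0 − 1.48) = 2.36/100.5 = 0.02348

0.0235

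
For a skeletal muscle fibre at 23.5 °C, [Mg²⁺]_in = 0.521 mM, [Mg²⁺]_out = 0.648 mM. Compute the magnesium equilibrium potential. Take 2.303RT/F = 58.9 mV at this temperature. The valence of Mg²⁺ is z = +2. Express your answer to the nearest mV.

E = (58.9/z) · log₁₀([Mg²⁺]_out/[Mg²⁺]_in) with z = +2.
= (58.9/2) · log₁₀(0.648/0.521) = 29.45 · log₁₀(1.244)
= 29.45 · (0.0947) = 2.79 mV

3 mV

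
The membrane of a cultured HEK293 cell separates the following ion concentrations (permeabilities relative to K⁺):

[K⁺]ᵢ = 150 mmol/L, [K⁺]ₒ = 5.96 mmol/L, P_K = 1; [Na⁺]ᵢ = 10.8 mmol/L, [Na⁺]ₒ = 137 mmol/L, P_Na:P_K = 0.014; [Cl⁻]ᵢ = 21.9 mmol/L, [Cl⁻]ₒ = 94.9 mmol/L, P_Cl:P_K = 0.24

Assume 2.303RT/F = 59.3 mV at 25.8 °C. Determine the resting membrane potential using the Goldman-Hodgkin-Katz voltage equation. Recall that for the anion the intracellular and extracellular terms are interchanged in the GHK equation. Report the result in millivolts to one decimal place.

Vm = 59.3 · log₁₀[(Σ P·[cation]ₒ + Σ P·[anion]ᵢ) / (Σ P·[cation]ᵢ + Σ P·[anion]ₒ)]
Numerator = 1×5.96 + 0.014×137 + 0.24×21.9 = 13.13
Denominator = 1×150 + 0.014×10.8 + 0.24×94.9 = 172.9
Vm = 59.3 · log₁₀(0.075951) = 59.3 × (-1.1195) = -66.38 mV

-66.4 mV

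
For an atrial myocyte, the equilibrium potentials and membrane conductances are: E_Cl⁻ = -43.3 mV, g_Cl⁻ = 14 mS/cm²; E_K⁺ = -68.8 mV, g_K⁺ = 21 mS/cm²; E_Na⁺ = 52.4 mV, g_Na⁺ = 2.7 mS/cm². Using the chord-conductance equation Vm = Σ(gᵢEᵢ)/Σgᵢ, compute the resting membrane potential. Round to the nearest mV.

Σ gᵢEᵢ = 14·(-43.3) + 21·(-68.8) + 2.7·(52.4) = -1909.52
Σ gᵢ = 14 + 21 + 2.7 = 37.7
Vm = -1909.52 / 37.7 = -50.65 mV

-51 mV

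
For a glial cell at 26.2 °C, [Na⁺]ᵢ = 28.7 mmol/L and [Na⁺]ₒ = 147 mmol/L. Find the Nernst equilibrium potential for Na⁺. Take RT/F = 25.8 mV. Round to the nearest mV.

42 mV

E = (25.8/z) · ln([Na⁺]_out/[Na⁺]_in) with z = +1.
= (25.8/1) · ln(147/28.7) = 25.80 · ln(5.122)
= 25.80 · (1.6335) = 42.15 mV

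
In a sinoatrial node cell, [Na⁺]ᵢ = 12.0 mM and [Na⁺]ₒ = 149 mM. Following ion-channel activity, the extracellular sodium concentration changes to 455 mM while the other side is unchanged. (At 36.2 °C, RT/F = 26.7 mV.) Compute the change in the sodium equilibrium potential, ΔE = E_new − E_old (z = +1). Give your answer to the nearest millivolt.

30 mV

E_old = (26.7/1)·ln(149/12.0) = 67.26 mV
E_new = (26.7/1)·ln(455/12.0) = 97.06 mV
ΔE = 97.06 − (67.26) = 29.81 mV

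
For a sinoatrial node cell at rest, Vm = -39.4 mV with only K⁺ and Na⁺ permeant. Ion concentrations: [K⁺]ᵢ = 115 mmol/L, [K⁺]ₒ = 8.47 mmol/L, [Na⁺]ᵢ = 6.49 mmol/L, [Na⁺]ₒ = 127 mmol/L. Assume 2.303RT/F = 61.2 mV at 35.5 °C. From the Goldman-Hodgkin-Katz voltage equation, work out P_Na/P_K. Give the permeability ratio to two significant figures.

0.14

Let α = P_Na/P_K. GHK: Vm = 61.2·log₁₀[(Kₒ + α·Naₒ)/(Kᵢ + α·Naᵢ)].
10^(Vm/61.2) = 10^(-39.4/61.2) = 0.2271
So 0.2271·(Kᵢ + α·Naᵢ) = Kₒ + α·Naₒ → α = (0.2271·115.0 − 8.47) / (127.0 − 0.2271·6.49)
α = (26.12 − 8.47) / (127.0 − 1.474) = 17.65/125.5 = 0.1406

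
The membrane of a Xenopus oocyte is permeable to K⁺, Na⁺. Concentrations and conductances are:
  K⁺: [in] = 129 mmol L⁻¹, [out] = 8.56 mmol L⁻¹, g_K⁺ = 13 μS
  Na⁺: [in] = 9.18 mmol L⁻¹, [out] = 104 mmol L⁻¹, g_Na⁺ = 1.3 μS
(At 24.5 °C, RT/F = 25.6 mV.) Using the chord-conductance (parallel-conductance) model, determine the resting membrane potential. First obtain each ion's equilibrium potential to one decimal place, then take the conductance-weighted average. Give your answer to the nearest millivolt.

E_K⁺ = (25.6/1)·ln(8.56/129) = -69.4 mV
E_Na⁺ = (25.6/1)·ln(104/9.18) = 62.1 mV
Vm = (Σ gᵢEᵢ)/(Σ gᵢ) = (13·-69.4 + 1.3·62.1) / (13 + 1.3)
= -821.47 / 14.3 = -57.45 mV

-57 mV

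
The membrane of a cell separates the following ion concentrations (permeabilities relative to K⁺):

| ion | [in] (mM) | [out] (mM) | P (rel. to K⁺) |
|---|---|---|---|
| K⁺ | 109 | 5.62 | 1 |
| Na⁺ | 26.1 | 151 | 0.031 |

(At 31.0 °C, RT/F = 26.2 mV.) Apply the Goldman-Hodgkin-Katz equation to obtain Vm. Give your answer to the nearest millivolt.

Vm = 26.2 · ln[(Σ P·[cation]ₒ + Σ P·[anion]ᵢ) / (Σ P·[cation]ᵢ + Σ P·[anion]ₒ)]
Numerator = 1×5.62 + 0.031×151 = 10.3
Denominator = 1×109 + 0.031×26.1 = 109.8
Vm = 26.2 · ln(0.093808) = 26.2 × (-2.3665) = -62.00 mV

-62 mV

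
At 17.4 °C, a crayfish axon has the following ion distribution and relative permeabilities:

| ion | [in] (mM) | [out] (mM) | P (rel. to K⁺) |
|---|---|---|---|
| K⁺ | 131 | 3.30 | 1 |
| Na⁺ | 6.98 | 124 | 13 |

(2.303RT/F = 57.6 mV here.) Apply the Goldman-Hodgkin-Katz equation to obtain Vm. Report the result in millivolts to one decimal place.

Vm = 57.6 · log₁₀[(Σ P·[cation]ₒ + Σ P·[anion]ᵢ) / (Σ P·[cation]ᵢ + Σ P·[anion]ₒ)]
Numerator = 1×3.30 + 13×124 = 1615
Denominator = 1×131 + 13×6.98 = 221.7
Vm = 57.6 · log₁₀(7.2847) = 57.6 × (0.8624) = 49.67 mV

49.7 mV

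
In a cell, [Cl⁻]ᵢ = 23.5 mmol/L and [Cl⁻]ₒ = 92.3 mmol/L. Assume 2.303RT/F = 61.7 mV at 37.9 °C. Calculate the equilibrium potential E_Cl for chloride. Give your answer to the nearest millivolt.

E = (61.7/z) · log₁₀([Cl⁻]_out/[Cl⁻]_in) with z = -1.
For an anion, dividing by z = -1 reverses the sign.
= (61.7/-1) · log₁₀(92.3/23.5) = -61.70 · log₁₀(3.928)
= -61.70 · (0.5941) = -36.66 mV

-37 mV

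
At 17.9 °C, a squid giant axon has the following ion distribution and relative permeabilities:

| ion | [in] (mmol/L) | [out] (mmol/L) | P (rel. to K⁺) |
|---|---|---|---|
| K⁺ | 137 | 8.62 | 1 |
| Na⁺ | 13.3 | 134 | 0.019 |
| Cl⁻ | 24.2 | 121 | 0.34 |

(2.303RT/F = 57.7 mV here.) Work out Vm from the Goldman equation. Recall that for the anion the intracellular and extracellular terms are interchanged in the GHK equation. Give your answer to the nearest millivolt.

-56 mV

Vm = 57.7 · log₁₀[(Σ P·[cation]ₒ + Σ P·[anion]ᵢ) / (Σ P·[cation]ᵢ + Σ P·[anion]ₒ)]
Numerator = 1×8.62 + 0.019×134 + 0.34×24.2 = 19.39
Denominator = 1×137 + 0.019×13.3 + 0.34×121 = 178.4
Vm = 57.7 · log₁₀(0.10872) = 57.7 × (-0.9637) = -55.61 mV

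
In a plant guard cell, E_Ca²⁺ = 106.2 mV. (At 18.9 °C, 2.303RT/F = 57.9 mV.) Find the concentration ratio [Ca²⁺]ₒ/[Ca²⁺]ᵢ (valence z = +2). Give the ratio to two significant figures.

log₁₀([out]/[in]) = E·z/(57.9) = 106.2 × 2 / 57.9 = 3.6684
[out]/[in] = 10^(3.6684) = 4660

4700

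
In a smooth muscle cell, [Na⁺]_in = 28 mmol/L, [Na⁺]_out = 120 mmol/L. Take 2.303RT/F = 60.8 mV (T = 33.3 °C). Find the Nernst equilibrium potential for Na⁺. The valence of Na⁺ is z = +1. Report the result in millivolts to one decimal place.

38.4 mV

E = (60.8/z) · log₁₀([Na⁺]_out/[Na⁺]_in) with z = +1.
= (60.8/1) · log₁₀(120/28) = 60.80 · log₁₀(4.286)
= 60.80 · (0.6320) = 38.43 mV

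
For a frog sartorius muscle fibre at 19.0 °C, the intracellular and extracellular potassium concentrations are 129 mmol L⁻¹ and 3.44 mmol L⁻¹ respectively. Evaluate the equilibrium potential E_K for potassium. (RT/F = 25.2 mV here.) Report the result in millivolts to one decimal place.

E = (25.2/z) · ln([K⁺]_out/[K⁺]_in) with z = +1.
= (25.2/1) · ln(3.44/129) = 25.20 · ln(0.02667)
= 25.20 · (-3.6243) = -91.33 mV

-91.3 mV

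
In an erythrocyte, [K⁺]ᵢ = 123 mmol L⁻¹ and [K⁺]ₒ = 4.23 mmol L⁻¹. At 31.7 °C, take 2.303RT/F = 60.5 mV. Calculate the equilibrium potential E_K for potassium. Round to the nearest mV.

-89 mV

E = (60.5/z) · log₁₀([K⁺]_out/[K⁺]_in) with z = +1.
= (60.5/1) · log₁₀(4.23/123) = 60.50 · log₁₀(0.03439)
= 60.50 · (-1.4636) = -88.55 mV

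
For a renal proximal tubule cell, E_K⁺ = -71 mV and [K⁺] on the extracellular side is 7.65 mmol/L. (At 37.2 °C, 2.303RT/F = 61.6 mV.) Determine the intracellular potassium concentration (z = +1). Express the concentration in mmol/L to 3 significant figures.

Nernst: E = (61.6/1) · log₁₀([out]/[in]), so log₁₀([out]/[in]) = -71.0 × 1 / 61.6 = -1.1526.
[out]/[in] = 10^(-1.1526) = 0.07037.
[in] = 7.65 / 0.07037 = 108.7 mmol/L.

109 mmol/L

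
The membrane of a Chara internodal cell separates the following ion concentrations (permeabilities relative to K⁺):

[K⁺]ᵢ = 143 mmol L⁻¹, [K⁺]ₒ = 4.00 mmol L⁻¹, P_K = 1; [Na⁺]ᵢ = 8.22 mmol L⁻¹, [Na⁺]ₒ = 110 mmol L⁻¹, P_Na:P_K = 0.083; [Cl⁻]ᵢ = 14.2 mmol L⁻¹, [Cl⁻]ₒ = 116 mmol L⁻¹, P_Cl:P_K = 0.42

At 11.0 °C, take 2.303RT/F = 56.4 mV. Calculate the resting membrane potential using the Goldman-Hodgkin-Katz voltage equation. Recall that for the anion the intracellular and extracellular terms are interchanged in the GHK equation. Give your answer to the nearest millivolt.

Vm = 56.4 · log₁₀[(Σ P·[cation]ₒ + Σ P·[anion]ᵢ) / (Σ P·[cation]ᵢ + Σ P·[anion]ₒ)]
Numerator = 1×4.00 + 0.083×110 + 0.42×14.2 = 19.09
Denominator = 1×143 + 0.083×8.22 + 0.42×116 = 192.4
Vm = 56.4 · log₁₀(0.09924) = 56.4 × (-1.0033) = -56.59 mV

-57 mV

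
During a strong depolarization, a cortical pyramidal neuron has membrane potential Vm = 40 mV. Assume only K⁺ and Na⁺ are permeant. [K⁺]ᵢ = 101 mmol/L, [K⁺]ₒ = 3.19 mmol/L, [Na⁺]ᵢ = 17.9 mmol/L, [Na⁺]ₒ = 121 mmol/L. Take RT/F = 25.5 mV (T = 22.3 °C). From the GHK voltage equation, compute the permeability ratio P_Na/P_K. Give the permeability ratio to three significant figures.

13.7

Let α = P_Na/P_K. GHK: Vm = 25.5·ln[(Kₒ + α·Naₒ)/(Kᵢ + α·Naᵢ)].
e^(Vm/25.5) = e^(40.0/25.5) = 4.8001
So 4.8001·(Kᵢ + α·Naᵢ) = Kₒ + α·Naₒ → α = (4.8001·101.0 − 3.19) / (121.0 − 4.8001·17.9)
α = (484.8 − 3.19) / (121.0 − 85.92) = 481.6/35.08 = 13.73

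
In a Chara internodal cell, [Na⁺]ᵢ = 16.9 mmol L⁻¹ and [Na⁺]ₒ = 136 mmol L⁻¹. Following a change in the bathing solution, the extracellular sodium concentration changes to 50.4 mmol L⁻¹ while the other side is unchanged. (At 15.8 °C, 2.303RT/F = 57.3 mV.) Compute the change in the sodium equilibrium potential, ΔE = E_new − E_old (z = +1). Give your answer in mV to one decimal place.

E_old = (57.3/1)·log₁₀(136/16.9) = 51.89 mV
E_new = (57.3/1)·log₁₀(50.4/16.9) = 27.19 mV
ΔE = 27.19 − (51.89) = -24.70 mV

-24.7 mV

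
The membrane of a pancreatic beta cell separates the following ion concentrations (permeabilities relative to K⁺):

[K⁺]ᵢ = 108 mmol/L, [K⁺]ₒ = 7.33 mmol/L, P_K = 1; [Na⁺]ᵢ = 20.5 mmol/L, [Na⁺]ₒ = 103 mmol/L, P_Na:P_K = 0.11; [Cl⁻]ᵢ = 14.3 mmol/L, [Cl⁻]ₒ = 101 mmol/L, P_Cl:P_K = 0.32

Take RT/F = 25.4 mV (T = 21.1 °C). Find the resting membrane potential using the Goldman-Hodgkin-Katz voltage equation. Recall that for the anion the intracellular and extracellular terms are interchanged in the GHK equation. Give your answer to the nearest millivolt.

Vm = 25.4 · ln[(Σ P·[cation]ₒ + Σ P·[anion]ᵢ) / (Σ P·[cation]ᵢ + Σ P·[anion]ₒ)]
Numerator = 1×7.33 + 0.11×103 + 0.32×14.3 = 23.24
Denominator = 1×108 + 0.11×20.5 + 0.32×101 = 142.6
Vm = 25.4 · ln(0.16297) = 25.4 × (-1.8142) = -46.08 mV

-46 mV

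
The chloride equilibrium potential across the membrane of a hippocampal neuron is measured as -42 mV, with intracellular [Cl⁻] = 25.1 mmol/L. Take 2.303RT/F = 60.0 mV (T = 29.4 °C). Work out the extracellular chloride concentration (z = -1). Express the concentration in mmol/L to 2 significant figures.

130 mmol/L

Nernst: E = (60.0/-1) · log₁₀([out]/[in]), so log₁₀([out]/[in]) = -42.0 × -1 / 60.0 = 0.7000.
[out]/[in] = 10^(0.7000) = 5.012.
[out] = 5.012 × 25.1 = 125.8 mmol/L.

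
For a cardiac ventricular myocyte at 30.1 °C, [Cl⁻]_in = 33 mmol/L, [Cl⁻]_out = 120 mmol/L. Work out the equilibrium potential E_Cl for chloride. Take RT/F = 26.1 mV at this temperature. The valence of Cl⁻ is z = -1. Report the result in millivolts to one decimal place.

-33.7 mV

E = (26.1/z) · ln([Cl⁻]_out/[Cl⁻]_in) with z = -1.
For an anion, dividing by z = -1 reverses the sign.
= (26.1/-1) · ln(120/33) = -26.10 · ln(3.636)
= -26.10 · (1.2910) = -33.69 mV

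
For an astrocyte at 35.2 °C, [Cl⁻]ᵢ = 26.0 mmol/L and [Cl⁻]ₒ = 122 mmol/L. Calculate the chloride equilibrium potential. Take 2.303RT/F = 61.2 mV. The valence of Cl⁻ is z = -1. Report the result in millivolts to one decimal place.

-41.1 mV

E = (61.2/z) · log₁₀([Cl⁻]_out/[Cl⁻]_in) with z = -1.
For an anion, dividing by z = -1 reverses the sign.
= (61.2/-1) · log₁₀(122/26.0) = -61.20 · log₁₀(4.692)
= -61.20 · (0.6714) = -41.09 mV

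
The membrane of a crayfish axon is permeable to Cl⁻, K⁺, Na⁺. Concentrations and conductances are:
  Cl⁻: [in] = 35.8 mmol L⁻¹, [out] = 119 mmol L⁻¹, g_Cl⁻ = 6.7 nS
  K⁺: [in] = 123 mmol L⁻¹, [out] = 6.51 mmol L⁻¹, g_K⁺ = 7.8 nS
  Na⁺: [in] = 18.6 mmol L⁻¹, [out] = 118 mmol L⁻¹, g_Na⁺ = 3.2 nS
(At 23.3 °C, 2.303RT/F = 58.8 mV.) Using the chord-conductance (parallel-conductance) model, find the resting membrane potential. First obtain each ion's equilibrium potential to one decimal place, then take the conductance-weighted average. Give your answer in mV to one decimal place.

E_Cl⁻ = (58.8/-1)·log₁₀(119/35.8) = -30.7 mV
E_K⁺ = (58.8/1)·log₁₀(6.51/123) = -75.0 mV
E_Na⁺ = (58.8/1)·log₁₀(118/18.6) = 47.2 mV
Vm = (Σ gᵢEᵢ)/(Σ gᵢ) = (6.7·-30.7 + 7.8·-75.0 + 3.2·47.2) / (6.7 + 7.8 + 3.2)
= -639.65 / 17.7 = -36.14 mV

-36.1 mV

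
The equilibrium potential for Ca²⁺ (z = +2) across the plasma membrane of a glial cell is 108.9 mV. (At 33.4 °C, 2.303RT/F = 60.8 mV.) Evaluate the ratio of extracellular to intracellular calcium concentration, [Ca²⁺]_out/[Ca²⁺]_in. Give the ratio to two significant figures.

3800

log₁₀([out]/[in]) = E·z/(60.8) = 108.9 × 2 / 60.8 = 3.5822
[out]/[in] = 10^(3.5822) = 3822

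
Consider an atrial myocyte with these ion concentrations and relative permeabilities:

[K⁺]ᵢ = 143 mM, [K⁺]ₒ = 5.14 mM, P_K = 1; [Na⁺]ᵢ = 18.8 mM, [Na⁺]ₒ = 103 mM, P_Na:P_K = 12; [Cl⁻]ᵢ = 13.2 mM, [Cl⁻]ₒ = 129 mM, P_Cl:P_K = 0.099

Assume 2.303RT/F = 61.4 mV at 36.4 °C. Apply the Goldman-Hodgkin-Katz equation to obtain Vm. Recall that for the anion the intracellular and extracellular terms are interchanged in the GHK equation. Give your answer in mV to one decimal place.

31.5 mV

Vm = 61.4 · log₁₀[(Σ P·[cation]ₒ + Σ P·[anion]ᵢ) / (Σ P·[cation]ᵢ + Σ P·[anion]ₒ)]
Numerator = 1×5.14 + 12×103 + 0.099×13.2 = 1242
Denominator = 1×143 + 12×18.8 + 0.099×129 = 381.4
Vm = 61.4 · log₁₀(3.2578) = 61.4 × (0.5129) = 31.49 mV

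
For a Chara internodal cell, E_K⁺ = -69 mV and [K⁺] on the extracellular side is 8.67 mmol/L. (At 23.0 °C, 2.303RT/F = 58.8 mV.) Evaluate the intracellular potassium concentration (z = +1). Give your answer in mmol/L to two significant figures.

130 mmol/L

Nernst: E = (58.8/1) · log₁₀([out]/[in]), so log₁₀([out]/[in]) = -69.0 × 1 / 58.8 = -1.1735.
[out]/[in] = 10^(-1.1735) = 0.06707.
[in] = 8.67 / 0.06707 = 129.3 mmol/L.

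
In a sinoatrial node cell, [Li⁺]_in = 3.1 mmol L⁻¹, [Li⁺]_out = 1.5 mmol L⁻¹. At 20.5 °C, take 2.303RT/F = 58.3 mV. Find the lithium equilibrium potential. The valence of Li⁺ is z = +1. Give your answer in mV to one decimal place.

E = (58.3/z) · log₁₀([Li⁺]_out/[Li⁺]_in) with z = +1.
= (58.3/1) · log₁₀(1.5/3.1) = 58.30 · log₁₀(0.4839)
= 58.30 · (-0.3153) = -18.38 mV

-18.4 mV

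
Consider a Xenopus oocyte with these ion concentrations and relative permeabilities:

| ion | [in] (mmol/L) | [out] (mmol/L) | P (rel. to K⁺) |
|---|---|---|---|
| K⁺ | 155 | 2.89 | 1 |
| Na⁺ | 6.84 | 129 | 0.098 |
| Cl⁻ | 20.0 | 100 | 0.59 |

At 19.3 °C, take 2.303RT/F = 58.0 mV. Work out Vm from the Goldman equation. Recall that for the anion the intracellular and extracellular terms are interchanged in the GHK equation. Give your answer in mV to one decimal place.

-51.9 mV

Vm = 58.0 · log₁₀[(Σ P·[cation]ₒ + Σ P·[anion]ᵢ) / (Σ P·[cation]ᵢ + Σ P·[anion]ₒ)]
Numerator = 1×2.89 + 0.098×129 + 0.59×20.0 = 27.33
Denominator = 1×155 + 0.098×6.84 + 0.59×100 = 214.7
Vm = 58.0 · log₁₀(0.12732) = 58.0 × (-0.8951) = -51.92 mV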